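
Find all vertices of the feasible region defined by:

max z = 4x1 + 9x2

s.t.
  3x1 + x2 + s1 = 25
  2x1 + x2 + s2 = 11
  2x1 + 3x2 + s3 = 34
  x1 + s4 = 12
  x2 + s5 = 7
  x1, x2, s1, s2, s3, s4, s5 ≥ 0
Each vertex is the intersection of two constraint boundaries that also satisfies all remaining constraints:
  x1 = 0 and x2 = 0 → (0, 0)
  2x1 + x2 = 11 and x2 = 0 → (5.5, 0)
  2x1 + x2 = 11 and x2 = 7 → (2, 7)
  x2 = 7 and x1 = 0 → (0, 7)

Vertices: (0, 0), (5.5, 0), (2, 7), (0, 7)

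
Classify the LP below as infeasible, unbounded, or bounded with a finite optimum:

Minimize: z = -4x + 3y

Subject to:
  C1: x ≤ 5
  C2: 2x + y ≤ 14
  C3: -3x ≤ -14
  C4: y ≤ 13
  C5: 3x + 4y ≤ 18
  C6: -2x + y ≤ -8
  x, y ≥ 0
The point (5, 0) satisfies every constraint, so the LP is feasible; the constraints give x ≤ 5 and y ≤ 13, which with x, y ≥ 0 keep the feasible region inside a bounded box. A feasible, bounded LP attains a finite optimum at a vertex.

Feasible with finite optimum z* = -20 at (5, 0).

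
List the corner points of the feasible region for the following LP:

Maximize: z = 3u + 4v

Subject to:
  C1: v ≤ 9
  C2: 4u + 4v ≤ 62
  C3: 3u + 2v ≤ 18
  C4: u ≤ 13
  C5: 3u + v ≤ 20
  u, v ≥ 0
Each vertex is the intersection of two constraint boundaries that also satisfies all remaining constraints:
  u = 0 and v = 0 → (0, 0)
  3u + 2v = 18 and v = 0 → (6, 0)
  v = 9 and 3u + 2v = 18 → (0, 9)

Vertices: (0, 0), (6, 0), (0, 9)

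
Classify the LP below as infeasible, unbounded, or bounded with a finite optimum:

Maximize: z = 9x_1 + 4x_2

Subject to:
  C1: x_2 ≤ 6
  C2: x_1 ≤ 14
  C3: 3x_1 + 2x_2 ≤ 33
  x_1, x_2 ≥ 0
The point (11, 0) satisfies every constraint, so the LP is feasible; the constraints give x_1 ≤ 14 and x_2 ≤ 6, which with x_1, x_2 ≥ 0 keep the feasible region inside a bounded box. A feasible, bounded LP attains a finite optimum at a vertex.

Evaluating z = 9x_1 + 4x_2 at each vertex:
  (0, 0): z = 0
  (11, 0): z = 99
  (7, 6): z = 87
  (0, 6): z = 24

Feasible with finite optimum z* = 99 at (11, 0).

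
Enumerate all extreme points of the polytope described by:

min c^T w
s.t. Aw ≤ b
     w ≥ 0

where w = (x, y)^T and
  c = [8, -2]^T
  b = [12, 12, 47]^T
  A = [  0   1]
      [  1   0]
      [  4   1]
Each vertex is the intersection of two constraint boundaries that also satisfies all remaining constraints:
  x = 0 and y = 0 → (0, 0)
  4x + y = 47 and y = 0 → (11.75, 0)
  y = 12 and 4x + y = 47 → (8.75, 12)
  y = 12 and x = 0 → (0, 12)

Vertices: (0, 0), (11.75, 0), (8.75, 12), (0, 12)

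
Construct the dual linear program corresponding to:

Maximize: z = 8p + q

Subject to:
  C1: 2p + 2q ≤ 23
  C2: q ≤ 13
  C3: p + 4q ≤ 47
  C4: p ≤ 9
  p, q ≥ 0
Minimize: z = 23y1 + 13y2 + 47y3 + 9y4

Subject to:
  C1: -2y1 - y3 - y4 ≤ -8
  C2: -2y1 - y2 - 4y3 ≤ -1
  y1, y2, y3, y4 ≥ 0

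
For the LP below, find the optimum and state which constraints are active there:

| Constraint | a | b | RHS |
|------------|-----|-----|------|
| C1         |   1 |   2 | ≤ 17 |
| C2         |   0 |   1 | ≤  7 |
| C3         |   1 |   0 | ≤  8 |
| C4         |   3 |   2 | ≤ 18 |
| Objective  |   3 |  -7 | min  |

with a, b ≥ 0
Optimal: a = 0, b = 7
Binding: C2, a ≥ 0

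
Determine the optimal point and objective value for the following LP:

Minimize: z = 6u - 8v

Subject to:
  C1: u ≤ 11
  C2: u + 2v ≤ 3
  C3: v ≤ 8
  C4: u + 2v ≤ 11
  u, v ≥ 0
Each vertex is the intersection of two constraint boundaries that also satisfies all remaining constraints:
  u = 0 and v = 0 → (0, 0)
  u + 2v = 3 and v = 0 → (3, 0)
  u + 2v = 3 and u = 0 → (0, 1.5)

Evaluating z = 6u - 8v at each vertex:
  (0, 0): z = 0
  (3, 0): z = 18
  (0, 1.5): z = -12

The minimum is at (0, 1.5) with z = -12.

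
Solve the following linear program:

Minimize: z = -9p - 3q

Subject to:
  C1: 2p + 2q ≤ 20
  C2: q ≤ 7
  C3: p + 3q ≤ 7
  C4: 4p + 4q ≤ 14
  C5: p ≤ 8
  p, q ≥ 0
Each vertex is the intersection of two constraint boundaries that also satisfies all remaining constraints:
  p = 0 and q = 0 → (0, 0)
  4p + 4q = 14 and q = 0 → (3.5, 0)
  p + 3q = 7 and 4p + 4q = 14 → (1.75, 1.75)
  p + 3q = 7 and p = 0 → (0, 2.333)

Evaluating z = -9p - 3q at each vertex:
  (0, 0): z = 0
  (3.5, 0): z = -31.5
  (1.75, 1.75): z = -21
  (0, 2.333): z = -7

The minimum is at (3.5, 0) with z = -31.5.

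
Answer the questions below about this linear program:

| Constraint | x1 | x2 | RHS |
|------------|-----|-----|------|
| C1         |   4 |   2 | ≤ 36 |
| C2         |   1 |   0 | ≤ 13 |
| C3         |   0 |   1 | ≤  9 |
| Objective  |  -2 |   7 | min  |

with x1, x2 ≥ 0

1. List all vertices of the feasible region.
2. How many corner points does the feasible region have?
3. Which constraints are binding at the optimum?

1. (0, 0), (9, 0), (4.5, 9), (0, 9)
2. 4
3. C1, x2 ≥ 0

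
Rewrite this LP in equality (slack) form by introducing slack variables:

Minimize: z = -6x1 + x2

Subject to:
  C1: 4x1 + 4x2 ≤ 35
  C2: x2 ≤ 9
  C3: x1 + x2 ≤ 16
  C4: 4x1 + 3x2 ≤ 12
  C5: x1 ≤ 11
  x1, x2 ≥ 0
min z = -6x1 + x2

s.t.
  4x1 + 4x2 + s1 = 35
  x2 + s2 = 9
  x1 + x2 + s3 = 16
  4x1 + 3x2 + s4 = 12
  x1 + s5 = 11
  x1, x2, s1, s2, s3, s4, s5 ≥ 0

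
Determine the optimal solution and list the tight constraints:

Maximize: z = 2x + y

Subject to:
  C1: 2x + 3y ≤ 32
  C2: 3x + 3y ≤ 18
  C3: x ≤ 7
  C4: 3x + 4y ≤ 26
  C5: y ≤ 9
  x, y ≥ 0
Optimal: x = 6, y = 0
Binding: C2, y ≥ 0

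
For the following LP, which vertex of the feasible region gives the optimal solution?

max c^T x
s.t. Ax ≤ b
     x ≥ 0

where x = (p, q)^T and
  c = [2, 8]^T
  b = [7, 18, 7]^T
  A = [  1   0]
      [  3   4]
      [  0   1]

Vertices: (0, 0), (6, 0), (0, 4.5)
(0, 4.5) with z = 36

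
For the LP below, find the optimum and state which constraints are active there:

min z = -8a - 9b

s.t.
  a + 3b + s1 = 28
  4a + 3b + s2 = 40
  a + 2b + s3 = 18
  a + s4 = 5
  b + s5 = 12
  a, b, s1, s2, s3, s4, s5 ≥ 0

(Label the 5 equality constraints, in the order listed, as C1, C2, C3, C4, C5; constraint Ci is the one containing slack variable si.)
Optimal: a = 5, b = 6.5
Binding: C3, C4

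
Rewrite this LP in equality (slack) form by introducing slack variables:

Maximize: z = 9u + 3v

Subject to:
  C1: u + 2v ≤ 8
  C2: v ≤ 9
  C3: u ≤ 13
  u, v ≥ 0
max z = 9u + 3v

s.t.
  u + 2v + s1 = 8
  v + s2 = 9
  u + s3 = 13
  u, v, s1, s2, s3 ≥ 0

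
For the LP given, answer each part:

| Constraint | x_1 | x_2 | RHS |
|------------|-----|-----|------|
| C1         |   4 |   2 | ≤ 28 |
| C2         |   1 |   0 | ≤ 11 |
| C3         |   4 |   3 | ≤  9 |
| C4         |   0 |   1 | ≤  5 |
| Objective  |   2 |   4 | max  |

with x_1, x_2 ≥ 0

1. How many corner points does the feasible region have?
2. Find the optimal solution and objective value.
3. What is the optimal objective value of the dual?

1. 3
2. x_1 = 0, x_2 = 3, z = 12
3. 12 (by strong duality, equal to the primal optimum)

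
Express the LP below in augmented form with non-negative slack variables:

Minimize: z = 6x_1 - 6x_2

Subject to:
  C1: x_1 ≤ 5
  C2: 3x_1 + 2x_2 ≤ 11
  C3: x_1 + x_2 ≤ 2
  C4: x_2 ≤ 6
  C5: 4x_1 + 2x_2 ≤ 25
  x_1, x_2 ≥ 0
min z = 6x_1 - 6x_2

s.t.
  x_1 + s1 = 5
  3x_1 + 2x_2 + s2 = 11
  x_1 + x_2 + s3 = 2
  x_2 + s4 = 6
  4x_1 + 2x_2 + s5 = 25
  x_1, x_2, s1, s2, s3, s4, s5 ≥ 0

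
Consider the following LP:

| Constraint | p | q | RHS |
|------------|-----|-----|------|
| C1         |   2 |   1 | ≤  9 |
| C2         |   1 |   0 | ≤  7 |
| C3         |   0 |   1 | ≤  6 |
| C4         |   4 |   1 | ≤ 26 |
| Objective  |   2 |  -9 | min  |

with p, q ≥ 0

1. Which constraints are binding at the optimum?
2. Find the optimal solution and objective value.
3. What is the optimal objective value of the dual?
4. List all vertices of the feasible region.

1. C3, p ≥ 0
2. p = 0, q = 6, z = -54
3. -54 (by strong duality, equal to the primal optimum)
4. (0, 0), (4.5, 0), (1.5, 6), (0, 6)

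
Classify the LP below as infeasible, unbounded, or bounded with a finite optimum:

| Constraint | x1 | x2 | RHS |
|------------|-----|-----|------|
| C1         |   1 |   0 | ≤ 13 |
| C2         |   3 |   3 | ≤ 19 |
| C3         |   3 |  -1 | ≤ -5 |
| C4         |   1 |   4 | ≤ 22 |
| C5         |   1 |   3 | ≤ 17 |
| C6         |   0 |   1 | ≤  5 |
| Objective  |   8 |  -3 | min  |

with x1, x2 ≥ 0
The point (0, 5) satisfies every constraint, so the LP is feasible; the constraints give x1 ≤ 13 and x2 ≤ 5, which with x1, x2 ≥ 0 keep the feasible region inside a bounded box. A feasible, bounded LP attains a finite optimum at a vertex.

Bounded optimum: z* = -15 at (0, 5).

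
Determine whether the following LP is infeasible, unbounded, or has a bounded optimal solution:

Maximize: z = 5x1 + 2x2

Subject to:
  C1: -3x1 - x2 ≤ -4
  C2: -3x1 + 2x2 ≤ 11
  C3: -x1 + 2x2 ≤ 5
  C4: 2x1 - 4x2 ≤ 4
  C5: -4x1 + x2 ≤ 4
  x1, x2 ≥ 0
Feasible point: (1, 1) satisfies every constraint, so the LP is feasible.
Direction d = (2, 1): for each constraint row a, a·d ≤ 0 —
  (-3)(2) + (-1)(1) = -7 ≤ 0
  (-3)(2) + (2)(1) = -4 ≤ 0
  (-1)(2) + (2)(1) = 0 ≤ 0
  (2)(2) + (-4)(1) = 0 ≤ 0
  (-4)(2) + (1)(1) = -7 ≤ 0
and d ≥ 0, so (1, 1) + t·d stays feasible for every t ≥ 0. Along this ray z = 5x1 + 2x2 changes by 12 per unit t, so z → +∞.

Unbounded — the objective can increase without bound over the feasible region.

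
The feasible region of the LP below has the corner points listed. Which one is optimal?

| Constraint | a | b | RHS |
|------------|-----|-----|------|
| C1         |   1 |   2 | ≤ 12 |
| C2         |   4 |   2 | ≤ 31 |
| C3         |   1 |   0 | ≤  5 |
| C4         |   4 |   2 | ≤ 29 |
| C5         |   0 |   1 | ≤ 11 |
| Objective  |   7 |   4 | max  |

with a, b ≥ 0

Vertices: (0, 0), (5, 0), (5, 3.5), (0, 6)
(5, 3.5) with z = 49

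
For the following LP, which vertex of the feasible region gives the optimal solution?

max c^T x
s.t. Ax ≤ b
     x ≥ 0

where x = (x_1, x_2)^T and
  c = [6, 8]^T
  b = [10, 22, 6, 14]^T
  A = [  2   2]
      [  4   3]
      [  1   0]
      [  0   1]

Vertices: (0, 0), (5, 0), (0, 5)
Evaluating z = 6x_1 + 8x_2 at each vertex:
  (0, 0): z = 0
  (5, 0): z = 30
  (0, 5): z = 40

The largest value is z = 40, attained at (0, 5).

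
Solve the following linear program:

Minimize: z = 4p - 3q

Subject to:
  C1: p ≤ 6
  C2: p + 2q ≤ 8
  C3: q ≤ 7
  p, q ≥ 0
p = 0, q = 4, z = -12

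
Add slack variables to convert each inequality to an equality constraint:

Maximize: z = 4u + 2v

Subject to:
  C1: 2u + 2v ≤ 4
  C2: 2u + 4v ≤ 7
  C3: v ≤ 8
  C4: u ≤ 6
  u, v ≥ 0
max z = 4u + 2v

s.t.
  2u + 2v + s1 = 4
  2u + 4v + s2 = 7
  v + s3 = 8
  u + s4 = 6
  u, v, s1, s2, s3, s4 ≥ 0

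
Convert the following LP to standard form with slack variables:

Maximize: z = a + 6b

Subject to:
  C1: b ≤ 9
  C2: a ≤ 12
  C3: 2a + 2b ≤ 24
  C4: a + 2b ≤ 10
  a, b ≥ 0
max z = a + 6b

s.t.
  b + s1 = 9
  a + s2 = 12
  2a + 2b + s3 = 24
  a + 2b + s4 = 10
  a, b, s1, s2, s3, s4 ≥ 0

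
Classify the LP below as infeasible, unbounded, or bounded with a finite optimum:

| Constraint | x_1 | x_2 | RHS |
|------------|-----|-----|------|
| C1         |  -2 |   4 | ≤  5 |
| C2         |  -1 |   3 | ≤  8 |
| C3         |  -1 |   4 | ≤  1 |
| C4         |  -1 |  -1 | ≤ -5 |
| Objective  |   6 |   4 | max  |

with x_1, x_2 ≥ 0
Feasible point: (4, 1) satisfies every constraint, so the LP is feasible.
Direction d = (1, 0): for each constraint row a, a·d ≤ 0 —
  (-2)(1) + (4)(0) = -2 ≤ 0
  (-1)(1) + (3)(0) = -1 ≤ 0
  (-1)(1) + (4)(0) = -1 ≤ 0
  (-1)(1) + (-1)(0) = -1 ≤ 0
and d ≥ 0, so (4, 1) + t·d stays feasible for every t ≥ 0. Along this ray z = 6x_1 + 4x_2 changes by 6 per unit t, so z → +∞.

Unbounded: there is a feasible ray along which z → +∞.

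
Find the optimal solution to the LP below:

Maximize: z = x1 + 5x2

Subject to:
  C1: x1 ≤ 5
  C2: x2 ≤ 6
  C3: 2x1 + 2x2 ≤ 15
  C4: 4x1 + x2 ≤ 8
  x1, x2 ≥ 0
Each vertex is the intersection of two constraint boundaries that also satisfies all remaining constraints:
  x1 = 0 and x2 = 0 → (0, 0)
  4x1 + x2 = 8 and x2 = 0 → (2, 0)
  x2 = 6 and 4x1 + x2 = 8 → (0.5, 6)
  x2 = 6 and x1 = 0 → (0, 6)

Evaluating z = x1 + 5x2 at each vertex:
  (0, 0): z = 0
  (2, 0): z = 2
  (0.5, 6): z = 30.5
  (0, 6): z = 30

The maximum is at (0.5, 6) with z = 30.5.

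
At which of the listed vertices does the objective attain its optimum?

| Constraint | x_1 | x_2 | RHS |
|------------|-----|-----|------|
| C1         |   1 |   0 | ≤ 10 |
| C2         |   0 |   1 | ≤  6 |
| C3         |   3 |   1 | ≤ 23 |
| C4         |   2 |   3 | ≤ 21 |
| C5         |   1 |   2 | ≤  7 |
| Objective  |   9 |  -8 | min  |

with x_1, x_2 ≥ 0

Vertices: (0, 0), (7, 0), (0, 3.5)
Evaluating z = 9x_1 - 8x_2 at each vertex:
  (0, 0): z = 0
  (7, 0): z = 63
  (0, 3.5): z = -28

The smallest value is z = -28, attained at (0, 3.5).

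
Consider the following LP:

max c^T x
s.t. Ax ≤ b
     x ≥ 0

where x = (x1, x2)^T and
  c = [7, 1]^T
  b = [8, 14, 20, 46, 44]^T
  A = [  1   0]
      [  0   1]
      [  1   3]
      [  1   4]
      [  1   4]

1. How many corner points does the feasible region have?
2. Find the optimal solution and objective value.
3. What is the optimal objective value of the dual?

1. 4
2. x1 = 8, x2 = 4, z = 60
3. 60 (by strong duality, equal to the primal optimum)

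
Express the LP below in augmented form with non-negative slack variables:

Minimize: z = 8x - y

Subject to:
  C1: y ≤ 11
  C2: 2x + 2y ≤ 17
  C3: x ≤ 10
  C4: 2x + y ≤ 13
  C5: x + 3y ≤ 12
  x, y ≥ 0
min z = 8x - y

s.t.
  y + s1 = 11
  2x + 2y + s2 = 17
  x + s3 = 10
  2x + y + s4 = 13
  x + 3y + s5 = 12
  x, y, s1, s2, s3, s4, s5 ≥ 0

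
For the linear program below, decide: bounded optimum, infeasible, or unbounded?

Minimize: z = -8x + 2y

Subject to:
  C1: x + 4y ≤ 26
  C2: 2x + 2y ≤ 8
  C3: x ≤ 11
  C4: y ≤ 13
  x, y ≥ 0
The point (4, 0) satisfies every constraint, so the LP is feasible; the constraints give x ≤ 11 and y ≤ 13, which with x, y ≥ 0 keep the feasible region inside a bounded box. A feasible, bounded LP attains a finite optimum at a vertex.

The LP has an optimal solution: (4, 0) with z = -32.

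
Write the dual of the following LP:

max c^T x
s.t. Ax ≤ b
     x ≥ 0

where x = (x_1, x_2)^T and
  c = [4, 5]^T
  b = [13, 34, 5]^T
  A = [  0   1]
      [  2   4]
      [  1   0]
Minimize: z = 13y1 + 34y2 + 5y3

Subject to:
  C1: -2y2 - y3 ≤ -4
  C2: -y1 - 4y2 ≤ -5
  y1, y2, y3 ≥ 0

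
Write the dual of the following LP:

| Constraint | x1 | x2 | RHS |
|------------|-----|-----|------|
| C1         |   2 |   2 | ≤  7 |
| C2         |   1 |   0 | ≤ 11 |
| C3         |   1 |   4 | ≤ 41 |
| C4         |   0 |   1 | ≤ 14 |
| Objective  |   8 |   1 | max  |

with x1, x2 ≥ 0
Minimize: z = 7y1 + 11y2 + 41y3 + 14y4

Subject to:
  C1: -2y1 - y2 - y3 ≤ -8
  C2: -2y1 - 4y3 - y4 ≤ -1
  y1, y2, y3, y4 ≥ 0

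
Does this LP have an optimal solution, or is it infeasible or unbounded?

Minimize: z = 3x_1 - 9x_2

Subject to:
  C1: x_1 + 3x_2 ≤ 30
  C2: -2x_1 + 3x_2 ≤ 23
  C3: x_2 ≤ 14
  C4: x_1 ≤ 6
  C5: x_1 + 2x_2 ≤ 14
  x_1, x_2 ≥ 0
The point (0, 7) satisfies every constraint, so the LP is feasible; the constraints give x_1 ≤ 6 and x_2 ≤ 14, which with x_1, x_2 ≥ 0 keep the feasible region inside a bounded box. A feasible, bounded LP attains a finite optimum at a vertex.

Evaluating z = 3x_1 - 9x_2 at each vertex:
  (0, 0): z = 0
  (6, 0): z = 18
  (6, 4): z = -18
  (0, 7): z = -63

Bounded optimum: z* = -63 at (0, 7).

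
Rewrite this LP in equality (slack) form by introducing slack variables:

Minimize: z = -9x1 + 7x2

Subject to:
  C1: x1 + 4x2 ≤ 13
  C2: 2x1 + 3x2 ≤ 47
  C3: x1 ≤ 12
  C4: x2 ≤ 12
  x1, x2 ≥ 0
min z = -9x1 + 7x2

s.t.
  x1 + 4x2 + s1 = 13
  2x1 + 3x2 + s2 = 47
  x1 + s3 = 12
  x2 + s4 = 12
  x1, x2, s1, s2, s3, s4 ≥ 0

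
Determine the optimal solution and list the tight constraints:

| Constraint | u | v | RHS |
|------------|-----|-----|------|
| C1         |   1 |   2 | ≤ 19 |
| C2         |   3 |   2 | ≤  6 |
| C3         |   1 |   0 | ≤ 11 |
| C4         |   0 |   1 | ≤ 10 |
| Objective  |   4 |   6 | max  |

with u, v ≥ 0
Optimal: u = 0, v = 3
Binding: C2, u ≥ 0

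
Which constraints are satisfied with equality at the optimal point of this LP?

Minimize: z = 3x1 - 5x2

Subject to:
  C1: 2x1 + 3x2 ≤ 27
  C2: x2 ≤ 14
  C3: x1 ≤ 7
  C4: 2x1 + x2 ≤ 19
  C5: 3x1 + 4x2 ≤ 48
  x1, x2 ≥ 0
Optimal: x1 = 0, x2 = 9
Slack at optimum:
  C1: slack = 0 (binding)
  C2: slack = 5
  C3: slack = 7
  C4: slack = 10
  C5: slack = 12
  x1 ≥ 0: x1 = 0 (binding)
  x2 ≥ 0: x2 = 9
Binding constraints: C1, x1 ≥ 0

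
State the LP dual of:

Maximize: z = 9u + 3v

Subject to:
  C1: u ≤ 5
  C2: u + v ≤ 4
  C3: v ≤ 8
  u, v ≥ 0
Minimize: z = 5y1 + 4y2 + 8y3

Subject to:
  C1: -y1 - y2 ≤ -9
  C2: -y2 - y3 ≤ -3
  y1, y2, y3 ≥ 0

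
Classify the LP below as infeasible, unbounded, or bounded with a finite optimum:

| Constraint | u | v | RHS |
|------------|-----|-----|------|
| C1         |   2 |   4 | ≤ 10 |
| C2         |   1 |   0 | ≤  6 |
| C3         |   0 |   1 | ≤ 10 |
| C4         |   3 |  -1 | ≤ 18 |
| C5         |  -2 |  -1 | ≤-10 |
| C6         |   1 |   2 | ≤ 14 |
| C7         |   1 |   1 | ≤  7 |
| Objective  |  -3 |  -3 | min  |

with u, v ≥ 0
The point (5, 0) satisfies every constraint, so the LP is feasible; the constraints give u ≤ 6 and v ≤ 10, which with u, v ≥ 0 keep the feasible region inside a bounded box. A feasible, bounded LP attains a finite optimum at a vertex.

Evaluating z = -3u - 3v at each vertex:
  (5, 0): z = -15

Feasible with finite optimum z* = -15 at (5, 0).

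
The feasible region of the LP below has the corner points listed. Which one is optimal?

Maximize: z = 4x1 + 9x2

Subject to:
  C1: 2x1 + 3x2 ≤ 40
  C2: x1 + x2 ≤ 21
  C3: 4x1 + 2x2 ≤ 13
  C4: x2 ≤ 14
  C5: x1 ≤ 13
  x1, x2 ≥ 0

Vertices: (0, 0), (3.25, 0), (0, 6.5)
Evaluating z = 4x1 + 9x2 at each vertex:
  (0, 0): z = 0
  (3.25, 0): z = 13
  (0, 6.5): z = 58.5

The largest value is z = 58.5, attained at (0, 6.5).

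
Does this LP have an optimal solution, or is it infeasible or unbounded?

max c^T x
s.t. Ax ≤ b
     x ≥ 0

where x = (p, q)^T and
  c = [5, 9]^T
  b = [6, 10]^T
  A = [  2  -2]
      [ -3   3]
Feasible point: (0, 0) satisfies every constraint, so the LP is feasible.
Direction d = (1, 1): for each constraint row a, a·d ≤ 0 —
  (2)(1) + (-2)(1) = 0 ≤ 0
  (-3)(1) + (3)(1) = 0 ≤ 0
and d ≥ 0, so (0, 0) + t·d stays feasible for every t ≥ 0. Along this ray z = 5p + 9q changes by 14 per unit t, so z → +∞.

The LP is unbounded; z can be made arbitrarily large.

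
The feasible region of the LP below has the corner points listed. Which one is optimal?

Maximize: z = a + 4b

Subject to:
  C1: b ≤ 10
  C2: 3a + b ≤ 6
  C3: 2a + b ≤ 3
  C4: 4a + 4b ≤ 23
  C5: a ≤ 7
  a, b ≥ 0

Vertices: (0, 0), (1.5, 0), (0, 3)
Evaluating z = a + 4b at each vertex:
  (0, 0): z = 0
  (1.5, 0): z = 1.5
  (0, 3): z = 12

The largest value is z = 12, attained at (0, 3).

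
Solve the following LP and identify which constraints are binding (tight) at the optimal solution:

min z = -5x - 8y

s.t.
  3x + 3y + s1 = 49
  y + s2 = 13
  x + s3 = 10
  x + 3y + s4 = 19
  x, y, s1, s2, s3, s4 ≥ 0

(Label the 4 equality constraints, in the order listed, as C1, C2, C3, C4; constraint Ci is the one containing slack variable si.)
Optimal: x = 10, y = 3
Binding: C3, C4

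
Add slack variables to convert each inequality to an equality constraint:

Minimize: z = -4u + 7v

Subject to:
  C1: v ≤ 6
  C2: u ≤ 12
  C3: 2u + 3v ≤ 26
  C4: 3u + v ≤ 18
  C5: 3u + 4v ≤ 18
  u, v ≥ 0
min z = -4u + 7v

s.t.
  v + s1 = 6
  u + s2 = 12
  2u + 3v + s3 = 26
  3u + v + s4 = 18
  3u + 4v + s5 = 18
  u, v, s1, s2, s3, s4, s5 ≥ 0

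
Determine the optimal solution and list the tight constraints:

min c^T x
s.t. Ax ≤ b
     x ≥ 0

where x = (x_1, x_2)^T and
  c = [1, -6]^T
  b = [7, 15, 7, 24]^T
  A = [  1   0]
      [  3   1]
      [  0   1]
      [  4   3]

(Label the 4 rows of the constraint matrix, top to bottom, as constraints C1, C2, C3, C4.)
Optimal: x_1 = 0, x_2 = 7
Binding: C3, x_1 ≥ 0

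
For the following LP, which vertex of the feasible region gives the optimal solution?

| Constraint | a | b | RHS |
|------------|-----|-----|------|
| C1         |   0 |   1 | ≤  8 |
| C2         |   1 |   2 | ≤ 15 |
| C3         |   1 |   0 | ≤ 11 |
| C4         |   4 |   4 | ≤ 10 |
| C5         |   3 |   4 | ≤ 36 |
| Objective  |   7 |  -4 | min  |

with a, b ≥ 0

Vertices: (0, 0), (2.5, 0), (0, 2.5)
Evaluating z = 7a - 4b at each vertex:
  (0, 0): z = 0
  (2.5, 0): z = 17.5
  (0, 2.5): z = -10

The smallest value is z = -10, attained at (0, 2.5).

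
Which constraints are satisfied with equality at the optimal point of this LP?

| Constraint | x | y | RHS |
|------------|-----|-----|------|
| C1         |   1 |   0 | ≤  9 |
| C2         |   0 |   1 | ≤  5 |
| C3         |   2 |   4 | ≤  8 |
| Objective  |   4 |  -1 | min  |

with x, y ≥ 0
Optimal: x = 0, y = 2
Binding: C3, x ≥ 0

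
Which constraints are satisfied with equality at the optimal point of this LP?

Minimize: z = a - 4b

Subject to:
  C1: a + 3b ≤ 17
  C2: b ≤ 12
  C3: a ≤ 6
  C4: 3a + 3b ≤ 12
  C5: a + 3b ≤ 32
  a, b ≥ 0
Optimal: a = 0, b = 4
Slack at optimum:
  C1: slack = 5
  C2: slack = 8
  C3: slack = 6
  C4: slack = 0 (binding)
  C5: slack = 20
  a ≥ 0: a = 0 (binding)
  b ≥ 0: b = 4
Binding constraints: C4, a ≥ 0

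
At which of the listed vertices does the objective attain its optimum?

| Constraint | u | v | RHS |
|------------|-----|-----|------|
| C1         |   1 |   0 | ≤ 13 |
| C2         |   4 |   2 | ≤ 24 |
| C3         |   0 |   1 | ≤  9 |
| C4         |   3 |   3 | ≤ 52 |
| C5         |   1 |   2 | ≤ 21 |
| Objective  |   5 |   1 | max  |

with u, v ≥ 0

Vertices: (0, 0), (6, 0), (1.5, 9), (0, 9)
Evaluating z = 5u + v at each vertex:
  (0, 0): z = 0
  (6, 0): z = 30
  (1.5, 9): z = 16.5
  (0, 9): z = 9

The largest value is z = 30, attained at (6, 0).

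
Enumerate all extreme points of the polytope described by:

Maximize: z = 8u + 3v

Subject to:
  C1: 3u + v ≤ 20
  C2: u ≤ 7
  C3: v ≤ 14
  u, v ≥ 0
Each vertex is the intersection of two constraint boundaries that also satisfies all remaining constraints:
  u = 0 and v = 0 → (0, 0)
  3u + v = 20 and v = 0 → (6.667, 0)
  3u + v = 20 and v = 14 → (2, 14)
  v = 14 and u = 0 → (0, 14)

Vertices: (0, 0), (6.667, 0), (2, 14), (0, 14)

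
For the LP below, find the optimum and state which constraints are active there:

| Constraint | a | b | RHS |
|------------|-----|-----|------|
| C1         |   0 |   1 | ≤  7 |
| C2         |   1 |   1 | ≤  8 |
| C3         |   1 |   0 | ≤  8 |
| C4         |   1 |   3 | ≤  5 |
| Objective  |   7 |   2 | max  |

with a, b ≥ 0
Optimal: a = 5, b = 0
Slack at optimum:
  C1: slack = 7
  C2: slack = 3
  C3: slack = 3
  C4: slack = 0 (binding)
  a ≥ 0: a = 5
  b ≥ 0: b = 0 (binding)
Binding constraints: C4, b ≥ 0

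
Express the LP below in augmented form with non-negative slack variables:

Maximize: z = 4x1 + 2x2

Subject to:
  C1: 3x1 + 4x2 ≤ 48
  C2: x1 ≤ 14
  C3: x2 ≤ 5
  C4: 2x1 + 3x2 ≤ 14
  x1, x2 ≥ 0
max z = 4x1 + 2x2

s.t.
  3x1 + 4x2 + s1 = 48
  x1 + s2 = 14
  x2 + s3 = 5
  2x1 + 3x2 + s4 = 14
  x1, x2, s1, s2, s3, s4 ≥ 0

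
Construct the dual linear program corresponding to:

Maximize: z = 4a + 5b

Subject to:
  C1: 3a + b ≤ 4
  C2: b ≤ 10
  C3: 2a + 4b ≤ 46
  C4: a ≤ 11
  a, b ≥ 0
Minimize: z = 4y1 + 10y2 + 46y3 + 11y4

Subject to:
  C1: -3y1 - 2y3 - y4 ≤ -4
  C2: -y1 - y2 - 4y3 ≤ -5
  y1, y2, y3, y4 ≥ 0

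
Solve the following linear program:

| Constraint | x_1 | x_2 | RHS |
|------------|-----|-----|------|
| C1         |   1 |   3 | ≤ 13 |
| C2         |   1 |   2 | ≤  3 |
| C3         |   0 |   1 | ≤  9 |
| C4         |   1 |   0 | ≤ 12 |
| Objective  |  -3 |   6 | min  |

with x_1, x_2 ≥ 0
Each vertex is the intersection of two constraint boundaries that also satisfies all remaining constraints:
  x_1 = 0 and x_2 = 0 → (0, 0)
  x_1 + 2x_2 = 3 and x_2 = 0 → (3, 0)
  x_1 + 2x_2 = 3 and x_1 = 0 → (0, 1.5)

Evaluating z = -3x_1 + 6x_2 at each vertex:
  (0, 0): z = 0
  (3, 0): z = -9
  (0, 1.5): z = 9

The minimum is at (3, 0) with z = -9.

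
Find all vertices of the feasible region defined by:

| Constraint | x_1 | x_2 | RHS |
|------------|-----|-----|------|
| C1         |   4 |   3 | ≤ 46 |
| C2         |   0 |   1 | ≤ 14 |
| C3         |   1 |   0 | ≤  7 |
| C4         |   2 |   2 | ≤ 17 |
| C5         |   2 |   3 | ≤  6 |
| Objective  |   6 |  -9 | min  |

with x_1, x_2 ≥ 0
Each vertex is the intersection of two constraint boundaries that also satisfies all remaining constraints:
  x_1 = 0 and x_2 = 0 → (0, 0)
  2x_1 + 3x_2 = 6 and x_2 = 0 → (3, 0)
  2x_1 + 3x_2 = 6 and x_1 = 0 → (0, 2)

Vertices: (0, 0), (3, 0), (0, 2)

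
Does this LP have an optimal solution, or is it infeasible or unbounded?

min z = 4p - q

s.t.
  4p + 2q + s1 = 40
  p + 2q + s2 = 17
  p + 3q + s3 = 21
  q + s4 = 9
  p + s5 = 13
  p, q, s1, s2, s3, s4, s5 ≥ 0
The point (0, 7) satisfies every constraint, so the LP is feasible; the constraints give p ≤ 13 and q ≤ 9, which with p, q ≥ 0 keep the feasible region inside a bounded box. A feasible, bounded LP attains a finite optimum at a vertex.

Evaluating z = 4p - q at each vertex:
  (0, 0): z = 0
  (10, 0): z = 40
  (7.8, 4.4): z = 26.8
  (0, 7): z = -7

Feasible with finite optimum z* = -7 at (0, 7).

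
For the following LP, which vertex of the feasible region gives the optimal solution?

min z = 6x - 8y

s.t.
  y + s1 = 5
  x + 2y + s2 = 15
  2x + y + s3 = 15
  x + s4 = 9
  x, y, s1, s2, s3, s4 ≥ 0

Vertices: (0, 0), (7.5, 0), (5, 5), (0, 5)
Evaluating z = 6x - 8y at each vertex:
  (0, 0): z = 0
  (7.5, 0): z = 45
  (5, 5): z = -10
  (0, 5): z = -40

The smallest value is z = -40, attained at (0, 5).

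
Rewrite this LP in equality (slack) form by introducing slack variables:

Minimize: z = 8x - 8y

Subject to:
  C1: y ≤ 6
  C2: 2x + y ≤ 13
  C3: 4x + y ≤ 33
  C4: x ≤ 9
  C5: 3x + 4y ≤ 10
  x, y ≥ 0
min z = 8x - 8y

s.t.
  y + s1 = 6
  2x + y + s2 = 13
  4x + y + s3 = 33
  x + s4 = 9
  3x + 4y + s5 = 10
  x, y, s1, s2, s3, s4, s5 ≥ 0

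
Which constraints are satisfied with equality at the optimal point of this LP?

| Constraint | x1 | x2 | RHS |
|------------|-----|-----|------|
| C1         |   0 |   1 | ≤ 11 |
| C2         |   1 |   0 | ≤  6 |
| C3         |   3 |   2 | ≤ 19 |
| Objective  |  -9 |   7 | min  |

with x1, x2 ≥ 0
Optimal: x1 = 6, x2 = 0
Binding: C2, x2 ≥ 0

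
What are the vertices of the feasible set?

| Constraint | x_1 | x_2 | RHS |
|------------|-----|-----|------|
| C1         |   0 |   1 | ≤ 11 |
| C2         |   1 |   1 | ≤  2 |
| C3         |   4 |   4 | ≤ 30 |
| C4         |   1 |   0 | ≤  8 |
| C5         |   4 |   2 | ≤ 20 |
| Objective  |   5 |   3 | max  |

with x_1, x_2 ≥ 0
Each vertex is the intersection of two constraint boundaries that also satisfies all remaining constraints:
  x_1 = 0 and x_2 = 0 → (0, 0)
  x_1 + x_2 = 2 and x_2 = 0 → (2, 0)
  x_1 + x_2 = 2 and x_1 = 0 → (0, 2)

Vertices: (0, 0), (2, 0), (0, 2)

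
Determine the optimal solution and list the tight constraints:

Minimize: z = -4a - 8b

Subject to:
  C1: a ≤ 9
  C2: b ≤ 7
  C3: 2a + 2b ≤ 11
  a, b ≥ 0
Optimal: a = 0, b = 5.5
Slack at optimum:
  C1: slack = 9
  C2: slack = 1.5
  C3: slack = 0 (binding)
  a ≥ 0: a = 0 (binding)
  b ≥ 0: b = 5.5
Binding constraints: C3, a ≥ 0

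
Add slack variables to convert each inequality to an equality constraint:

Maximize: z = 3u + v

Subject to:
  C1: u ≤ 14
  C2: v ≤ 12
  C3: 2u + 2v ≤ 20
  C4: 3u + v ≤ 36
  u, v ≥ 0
max z = 3u + v

s.t.
  u + s1 = 14
  v + s2 = 12
  2u + 2v + s3 = 20
  3u + v + s4 = 36
  u, v, s1, s2, s3, s4 ≥ 0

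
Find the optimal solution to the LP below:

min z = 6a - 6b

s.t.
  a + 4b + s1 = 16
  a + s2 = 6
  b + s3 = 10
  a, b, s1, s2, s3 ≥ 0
Each vertex is the intersection of two constraint boundaries that also satisfies all remaining constraints:
  a = 0 and b = 0 → (0, 0)
  a = 6 and b = 0 → (6, 0)
  a + 4b = 16 and a = 6 → (6, 2.5)
  a + 4b = 16 and a = 0 → (0, 4)

Evaluating z = 6a - 6b at each vertex:
  (0, 0): z = 0
  (6, 0): z = 36
  (6, 2.5): z = 21
  (0, 4): z = -24

The minimum is at (0, 4) with z = -24.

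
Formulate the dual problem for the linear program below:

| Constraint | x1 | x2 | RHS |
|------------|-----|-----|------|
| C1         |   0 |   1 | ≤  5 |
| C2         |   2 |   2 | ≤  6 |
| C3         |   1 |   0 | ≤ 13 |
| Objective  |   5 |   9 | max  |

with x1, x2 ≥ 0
Minimize: z = 5y1 + 6y2 + 13y3

Subject to:
  C1: -2y2 - y3 ≤ -5
  C2: -y1 - 2y2 ≤ -9
  y1, y2, y3 ≥ 0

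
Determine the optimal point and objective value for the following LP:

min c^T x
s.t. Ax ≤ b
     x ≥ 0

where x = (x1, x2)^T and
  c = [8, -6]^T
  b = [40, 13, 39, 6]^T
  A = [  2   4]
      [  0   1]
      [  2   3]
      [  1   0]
Each vertex is the intersection of two constraint boundaries that also satisfies all remaining constraints:
  x1 = 0 and x2 = 0 → (0, 0)
  x1 = 6 and x2 = 0 → (6, 0)
  2x1 + 4x2 = 40 and x1 = 6 → (6, 7)
  2x1 + 4x2 = 40 and x1 = 0 → (0, 10)

Evaluating z = 8x1 - 6x2 at each vertex:
  (0, 0): z = 0
  (6, 0): z = 48
  (6, 7): z = 6
  (0, 10): z = -60

The minimum is at (0, 10) with z = -60.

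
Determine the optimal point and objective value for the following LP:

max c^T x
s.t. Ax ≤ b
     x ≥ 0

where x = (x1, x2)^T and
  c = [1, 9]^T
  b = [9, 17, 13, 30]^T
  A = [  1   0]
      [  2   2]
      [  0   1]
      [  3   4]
Each vertex is the intersection of two constraint boundaries that also satisfies all remaining constraints:
  x1 = 0 and x2 = 0 → (0, 0)
  2x1 + 2x2 = 17 and x2 = 0 → (8.5, 0)
  2x1 + 2x2 = 17 and 3x1 + 4x2 = 30 → (4, 4.5)
  3x1 + 4x2 = 30 and x1 = 0 → (0, 7.5)

Evaluating z = x1 + 9x2 at each vertex:
  (0, 0): z = 0
  (8.5, 0): z = 8.5
  (4, 4.5): z = 44.5
  (0, 7.5): z = 67.5

The maximum is at (0, 7.5) with z = 67.5.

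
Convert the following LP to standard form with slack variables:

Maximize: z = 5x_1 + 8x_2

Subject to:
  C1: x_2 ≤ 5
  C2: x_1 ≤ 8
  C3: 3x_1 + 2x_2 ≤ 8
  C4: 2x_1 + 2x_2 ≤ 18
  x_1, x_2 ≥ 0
max z = 5x_1 + 8x_2

s.t.
  x_2 + s1 = 5
  x_1 + s2 = 8
  3x_1 + 2x_2 + s3 = 8
  2x_1 + 2x_2 + s4 = 18
  x_1, x_2, s1, s2, s3, s4 ≥ 0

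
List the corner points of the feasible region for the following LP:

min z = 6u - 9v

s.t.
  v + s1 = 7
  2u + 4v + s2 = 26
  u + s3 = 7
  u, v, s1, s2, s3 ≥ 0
Each vertex is the intersection of two constraint boundaries that also satisfies all remaining constraints:
  u = 0 and v = 0 → (0, 0)
  u = 7 and v = 0 → (7, 0)
  2u + 4v = 26 and u = 7 → (7, 3)
  2u + 4v = 26 and u = 0 → (0, 6.5)

Vertices: (0, 0), (7, 0), (7, 3), (0, 6.5)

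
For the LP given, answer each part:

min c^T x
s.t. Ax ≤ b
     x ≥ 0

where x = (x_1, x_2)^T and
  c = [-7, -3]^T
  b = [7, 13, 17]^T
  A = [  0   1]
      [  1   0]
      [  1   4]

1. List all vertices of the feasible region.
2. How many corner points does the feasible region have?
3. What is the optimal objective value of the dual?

1. (0, 0), (13, 0), (13, 1), (0, 4.25)
2. 4
3. -94 (by strong duality, equal to the primal optimum)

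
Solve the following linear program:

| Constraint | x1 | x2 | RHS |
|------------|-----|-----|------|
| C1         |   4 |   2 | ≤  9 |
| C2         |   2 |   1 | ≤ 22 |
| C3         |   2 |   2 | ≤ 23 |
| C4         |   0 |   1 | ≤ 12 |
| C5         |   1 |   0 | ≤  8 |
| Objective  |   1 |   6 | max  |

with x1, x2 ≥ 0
x1 = 0, x2 = 4.5, z = 27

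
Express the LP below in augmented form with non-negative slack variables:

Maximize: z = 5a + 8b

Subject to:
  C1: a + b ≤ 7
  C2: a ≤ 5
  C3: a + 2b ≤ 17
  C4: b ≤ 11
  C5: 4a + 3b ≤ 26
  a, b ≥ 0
max z = 5a + 8b

s.t.
  a + b + s1 = 7
  a + s2 = 5
  a + 2b + s3 = 17
  b + s4 = 11
  4a + 3b + s5 = 26
  a, b, s1, s2, s3, s4, s5 ≥ 0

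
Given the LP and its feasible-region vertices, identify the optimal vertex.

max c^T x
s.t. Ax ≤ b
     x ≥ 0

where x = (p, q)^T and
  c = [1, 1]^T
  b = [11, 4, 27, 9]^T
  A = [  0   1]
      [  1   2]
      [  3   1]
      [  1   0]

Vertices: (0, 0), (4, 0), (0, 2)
Evaluating z = p + q at each vertex:
  (0, 0): z = 0
  (4, 0): z = 4
  (0, 2): z = 2

The largest value is z = 4, attained at (4, 0).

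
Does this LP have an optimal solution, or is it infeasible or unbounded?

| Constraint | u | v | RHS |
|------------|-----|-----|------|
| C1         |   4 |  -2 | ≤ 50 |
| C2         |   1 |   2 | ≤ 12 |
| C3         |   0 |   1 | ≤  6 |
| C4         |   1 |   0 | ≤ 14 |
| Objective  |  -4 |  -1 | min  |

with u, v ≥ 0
The point (12, 0) satisfies every constraint, so the LP is feasible; the constraints give u ≤ 14 and v ≤ 6, which with u, v ≥ 0 keep the feasible region inside a bounded box. A feasible, bounded LP attains a finite optimum at a vertex.

Bounded optimum: z* = -48 at (12, 0).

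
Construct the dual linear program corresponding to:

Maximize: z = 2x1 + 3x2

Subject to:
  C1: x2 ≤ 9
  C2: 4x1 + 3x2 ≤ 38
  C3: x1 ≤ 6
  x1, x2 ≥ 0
Minimize: z = 9y1 + 38y2 + 6y3

Subject to:
  C1: -4y2 - y3 ≤ -2
  C2: -y1 - 3y2 ≤ -3
  y1, y2, y3 ≥ 0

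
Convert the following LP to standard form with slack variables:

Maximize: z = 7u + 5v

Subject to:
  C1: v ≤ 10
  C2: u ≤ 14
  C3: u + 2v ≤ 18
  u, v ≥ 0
max z = 7u + 5v

s.t.
  v + s1 = 10
  u + s2 = 14
  u + 2v + s3 = 18
  u, v, s1, s2, s3 ≥ 0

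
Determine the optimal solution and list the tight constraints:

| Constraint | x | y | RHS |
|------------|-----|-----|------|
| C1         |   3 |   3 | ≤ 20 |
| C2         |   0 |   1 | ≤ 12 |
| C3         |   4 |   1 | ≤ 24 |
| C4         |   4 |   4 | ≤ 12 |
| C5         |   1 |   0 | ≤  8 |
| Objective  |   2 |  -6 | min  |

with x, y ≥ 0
Optimal: x = 0, y = 3
Binding: C4, x ≥ 0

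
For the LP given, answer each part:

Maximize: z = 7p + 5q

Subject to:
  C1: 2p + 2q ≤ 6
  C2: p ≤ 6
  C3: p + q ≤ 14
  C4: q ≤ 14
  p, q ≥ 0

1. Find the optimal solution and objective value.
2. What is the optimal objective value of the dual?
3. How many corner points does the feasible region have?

1. p = 3, q = 0, z = 21
2. 21 (by strong duality, equal to the primal optimum)
3. 3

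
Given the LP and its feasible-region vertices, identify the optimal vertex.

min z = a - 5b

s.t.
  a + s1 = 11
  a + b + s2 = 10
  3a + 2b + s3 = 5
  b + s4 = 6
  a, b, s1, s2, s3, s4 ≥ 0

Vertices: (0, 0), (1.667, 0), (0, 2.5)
Evaluating z = a - 5b at each vertex:
  (0, 0): z = 0
  (1.667, 0): z = 1.667
  (0, 2.5): z = -12.5

The smallest value is z = -12.5, attained at (0, 2.5).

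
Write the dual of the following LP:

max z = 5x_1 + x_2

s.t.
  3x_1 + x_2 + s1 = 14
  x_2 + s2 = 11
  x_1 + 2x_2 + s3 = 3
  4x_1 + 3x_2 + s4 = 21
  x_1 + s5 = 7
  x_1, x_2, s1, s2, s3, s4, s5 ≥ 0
Minimize: z = 14y1 + 11y2 + 3y3 + 21y4 + 7y5

Subject to:
  C1: -3y1 - y3 - 4y4 - y5 ≤ -5
  C2: -y1 - y2 - 2y3 - 3y4 ≤ -1
  y1, y2, y3, y4, y5 ≥ 0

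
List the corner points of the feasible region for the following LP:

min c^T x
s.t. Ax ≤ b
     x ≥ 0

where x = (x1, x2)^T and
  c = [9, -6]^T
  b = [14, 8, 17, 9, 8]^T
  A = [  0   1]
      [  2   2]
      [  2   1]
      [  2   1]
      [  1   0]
Each vertex is the intersection of two constraint boundaries that also satisfies all remaining constraints:
  x1 = 0 and x2 = 0 → (0, 0)
  2x1 + 2x2 = 8 and x2 = 0 → (4, 0)
  2x1 + 2x2 = 8 and x1 = 0 → (0, 4)

Vertices: (0, 0), (4, 0), (0, 4)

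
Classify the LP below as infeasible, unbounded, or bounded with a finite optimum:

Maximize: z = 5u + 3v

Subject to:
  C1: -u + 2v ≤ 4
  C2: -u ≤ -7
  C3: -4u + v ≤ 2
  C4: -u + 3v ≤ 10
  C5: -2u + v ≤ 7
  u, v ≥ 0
Feasible point: (7, 0) satisfies every constraint, so the LP is feasible.
Direction d = (1, 0): for each constraint row a, a·d ≤ 0 —
  (-1)(1) + (2)(0) = -1 ≤ 0
  (-1)(1) + (0)(0) = -1 ≤ 0
  (-4)(1) + (1)(0) = -4 ≤ 0
  (-1)(1) + (3)(0) = -1 ≤ 0
  (-2)(1) + (1)(0) = -2 ≤ 0
and d ≥ 0, so (7, 0) + t·d stays feasible for every t ≥ 0. Along this ray z = 5u + 3v changes by 5 per unit t, so z → +∞.

Unbounded: there is a feasible ray along which z → +∞.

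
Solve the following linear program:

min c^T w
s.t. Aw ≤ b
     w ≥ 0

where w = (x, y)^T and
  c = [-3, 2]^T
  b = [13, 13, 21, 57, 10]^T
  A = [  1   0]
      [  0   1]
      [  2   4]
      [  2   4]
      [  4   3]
Each vertex is the intersection of two constraint boundaries that also satisfies all remaining constraints:
  x = 0 and y = 0 → (0, 0)
  4x + 3y = 10 and y = 0 → (2.5, 0)
  4x + 3y = 10 and x = 0 → (0, 3.333)

Evaluating z = -3x + 2y at each vertex:
  (0, 0): z = 0
  (2.5, 0): z = -7.5
  (0, 3.333): z = 6.667

The minimum is at (2.5, 0) with z = -7.5.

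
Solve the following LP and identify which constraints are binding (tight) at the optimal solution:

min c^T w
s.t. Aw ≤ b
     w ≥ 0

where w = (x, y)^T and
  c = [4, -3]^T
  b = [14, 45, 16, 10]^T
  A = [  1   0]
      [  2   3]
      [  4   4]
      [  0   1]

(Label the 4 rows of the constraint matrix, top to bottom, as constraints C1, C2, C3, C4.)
Optimal: x = 0, y = 4
Slack at optimum:
  C1: slack = 14
  C2: slack = 33
  C3: slack = 0 (binding)
  C4: slack = 6
  x ≥ 0: x = 0 (binding)
  y ≥ 0: y = 4
Binding constraints: C3, x ≥ 0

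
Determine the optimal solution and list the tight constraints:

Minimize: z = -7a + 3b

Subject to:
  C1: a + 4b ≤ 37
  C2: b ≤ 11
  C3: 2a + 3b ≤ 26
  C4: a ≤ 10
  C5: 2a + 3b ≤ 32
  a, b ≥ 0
Optimal: a = 10, b = 0
Slack at optimum:
  C1: slack = 27
  C2: slack = 11
  C3: slack = 6
  C4: slack = 0 (binding)
  C5: slack = 12
  a ≥ 0: a = 10
  b ≥ 0: b = 0 (binding)
Binding constraints: C4, b ≥ 0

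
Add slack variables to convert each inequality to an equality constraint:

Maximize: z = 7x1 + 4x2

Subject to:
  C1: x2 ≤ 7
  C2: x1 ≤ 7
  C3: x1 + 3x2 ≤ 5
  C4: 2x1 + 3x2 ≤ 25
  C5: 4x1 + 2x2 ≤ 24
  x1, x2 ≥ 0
max z = 7x1 + 4x2

s.t.
  x2 + s1 = 7
  x1 + s2 = 7
  x1 + 3x2 + s3 = 5
  2x1 + 3x2 + s4 = 25
  4x1 + 2x2 + s5 = 24
  x1, x2, s1, s2, s3, s4, s5 ≥ 0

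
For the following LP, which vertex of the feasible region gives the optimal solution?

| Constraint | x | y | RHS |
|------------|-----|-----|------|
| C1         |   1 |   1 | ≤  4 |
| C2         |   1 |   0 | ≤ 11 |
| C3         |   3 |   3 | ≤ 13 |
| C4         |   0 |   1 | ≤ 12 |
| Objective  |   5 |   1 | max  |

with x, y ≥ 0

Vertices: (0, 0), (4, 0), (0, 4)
Evaluating z = 5x + y at each vertex:
  (0, 0): z = 0
  (4, 0): z = 20
  (0, 4): z = 4

The largest value is z = 20, attained at (4, 0).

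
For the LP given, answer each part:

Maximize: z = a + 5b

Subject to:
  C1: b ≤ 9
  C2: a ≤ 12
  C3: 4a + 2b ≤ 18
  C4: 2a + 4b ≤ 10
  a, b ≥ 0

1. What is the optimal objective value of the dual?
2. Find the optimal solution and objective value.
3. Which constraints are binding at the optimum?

1. 12.5 (by strong duality, equal to the primal optimum)
2. a = 0, b = 2.5, z = 12.5
3. C4, a ≥ 0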